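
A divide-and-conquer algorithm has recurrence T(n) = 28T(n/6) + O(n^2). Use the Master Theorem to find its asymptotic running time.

Master Theorem for T(n) = 28T(n/6) + O(n^2):

a = 28, b = 6, c = 2
log_b(a) = log_6(28) = 1.8597

Case 3: c = 2 > log_6(28) = 1.8597
T(n) = O(n^2) = O(n^2)

For T(n) = 28T(n/6) + O(n^2): log_6(28) = 1.8597. This is Case 3 of the Master Theorem (c > log_b(a), work dominated by root), giving O(n^2).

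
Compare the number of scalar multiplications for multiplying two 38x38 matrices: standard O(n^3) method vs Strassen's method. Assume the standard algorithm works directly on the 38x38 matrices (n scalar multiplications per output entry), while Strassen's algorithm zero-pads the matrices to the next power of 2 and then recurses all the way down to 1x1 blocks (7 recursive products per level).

Matrix multiplication for 38x38 matrices:

Strassen's algorithm requires power-of-2 dimensions. Pad 38x38 to 64x64 (next power of 2).

Standard algorithm: 38^3 = 54872 multiplications
Strassen's algorithm: 7^(log2(64)) = 7^6 = 117649 multiplications
Difference: 54872 - 117649 = -62777 (Strassen uses MORE here due to padding overhead — for small or just-over-power-of-2 n, padding can outweigh the per-level savings)

Standard: 54872 multiplications (38^3). Strassen: 117649 multiplications (7^6, after padding to 64x64). Strassen reduces 8 recursive multiplications to 7 at each level.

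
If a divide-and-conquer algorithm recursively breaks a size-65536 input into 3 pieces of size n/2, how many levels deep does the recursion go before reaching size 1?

For divide and conquer with division factor 2:

Problem sizes at each level:
Level 0: 65536
Level 1: 32768
Level 2: 16384
Level 3: 8192
Level 4: 4096
Level 5: 2048
Level 6: 1024
Level 7: 512
Level 8: 256
Level 9: 128
Level 10: 64
Level 11: 32
Level 12: 16
Level 13: 8
Level 14: 4
Level 15: 2
Level 16: 1

The root is level 0 and the size-1 base case is level 16 (the tree spans levels 0 through 16, i.e. 17 levels counting the root), so the depth is the number of divisions: log_2(65536) = 16

The recursion tree depth is log_2(65536) = 16. At each level, the problem size is divided by 2, so it takes 16 divisions to reduce to a base case of size 1. The algorithm makes 3 recursive calls at each level.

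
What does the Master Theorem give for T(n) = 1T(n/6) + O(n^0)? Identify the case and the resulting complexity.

Master Theorem for T(n) = 1T(n/6) + O(n^0):

a = 1, b = 6, c = 0
log_b(a) = log_6(1) = 0.0000

Case 2: c = 0 = log_6(1) = 0.0000
T(n) = O(n^0 log n) = O(log n)

For T(n) = 1T(n/6) + O(n^0): log_6(1) = 0.0000. This is Case 2 of the Master Theorem (c = log_b(a), equal work at all levels), giving O(log n).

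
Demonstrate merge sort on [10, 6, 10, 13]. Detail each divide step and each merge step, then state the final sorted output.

Merge sort trace:

Split: [10, 6, 10, 13] -> [10, 6] and [10, 13]
  Split: [10, 6] -> [10] and [6]
  Merge: [10] + [6] -> [6, 10]
  Split: [10, 13] -> [10] and [13]
  Merge: [10] + [13] -> [10, 13]
Merge: [6, 10] + [10, 13] -> [6, 10, 10, 13]

Final sorted array: [6, 10, 10, 13]

The merge sort proceeds by recursively splitting the array and merging sorted halves.
After all merges, the sorted array is [6, 10, 10, 13].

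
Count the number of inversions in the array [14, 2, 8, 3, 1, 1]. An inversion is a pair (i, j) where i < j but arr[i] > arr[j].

Finding inversions in [14, 2, 8, 3, 1, 1]:

(0, 1): arr[0]=14 > arr[1]=2
(0, 2): arr[0]=14 > arr[2]=8
(0, 3): arr[0]=14 > arr[3]=3
(0, 4): arr[0]=14 > arr[4]=1
(0, 5): arr[0]=14 > arr[5]=1
(1, 4): arr[1]=2 > arr[4]=1
(1, 5): arr[1]=2 > arr[5]=1
(2, 3): arr[2]=8 > arr[3]=3
(2, 4): arr[2]=8 > arr[4]=1
(2, 5): arr[2]=8 > arr[5]=1
(3, 4): arr[3]=3 > arr[4]=1
(3, 5): arr[3]=3 > arr[5]=1

Total inversions: 12

The array has 12 inversion(s): (0,1), (0,2), (0,3), (0,4), (0,5), (1,4), (1,5), (2,3), (2,4), (2,5), (3,4), (3,5). Each pair (i,j) satisfies i < j and arr[i] > arr[j].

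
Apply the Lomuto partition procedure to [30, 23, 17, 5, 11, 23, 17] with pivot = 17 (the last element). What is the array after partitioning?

Lomuto partition with pivot = 17:

Initial array: [30, 23, 17, 5, 11, 23, 17]

arr[0]=30 > 17: no swap
arr[1]=23 > 17: no swap
arr[2]=17 <= 17: swap with position 0, array becomes [17, 23, 30, 5, 11, 23, 17]
arr[3]=5 <= 17: swap with position 1, array becomes [17, 5, 30, 23, 11, 23, 17]
arr[4]=11 <= 17: swap with position 2, array becomes [17, 5, 11, 23, 30, 23, 17]
arr[5]=23 > 17: no swap

Place pivot at position 3: [17, 5, 11, 17, 30, 23, 23]
Pivot position: 3

After partitioning with pivot 17, the array becomes [17, 5, 11, 17, 30, 23, 23]. The pivot is placed at index 3. All elements to the left of the pivot are <= 17, and all elements to the right are > 17.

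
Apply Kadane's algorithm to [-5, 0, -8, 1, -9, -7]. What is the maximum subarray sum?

Using Kadane's algorithm on [-5, 0, -8, 1, -9, -7]:

Scanning through the array:
Position 1 (value 0): max_ending_here = 0, max_so_far = 0
Position 2 (value -8): max_ending_here = -8, max_so_far = 0
Position 3 (value 1): max_ending_here = 1, max_so_far = 1
Position 4 (value -9): max_ending_here = -8, max_so_far = 1
Position 5 (value -7): max_ending_here = -7, max_so_far = 1

Maximum subarray: [1]
Maximum sum: 1

The maximum subarray is [1] with sum 1. This subarray runs from index 3 to index 3.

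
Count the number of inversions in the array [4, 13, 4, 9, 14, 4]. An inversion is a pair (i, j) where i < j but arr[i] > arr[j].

Finding inversions in [4, 13, 4, 9, 14, 4]:

(1, 2): arr[1]=13 > arr[2]=4
(1, 3): arr[1]=13 > arr[3]=9
(1, 5): arr[1]=13 > arr[5]=4
(3, 5): arr[3]=9 > arr[5]=4
(4, 5): arr[4]=14 > arr[5]=4

Total inversions: 5

The array has 5 inversion(s): (1,2), (1,3), (1,5), (3,5), (4,5). Each pair (i,j) satisfies i < j and arr[i] > arr[j].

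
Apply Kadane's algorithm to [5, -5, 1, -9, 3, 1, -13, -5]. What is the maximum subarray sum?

Using Kadane's algorithm on [5, -5, 1, -9, 3, 1, -13, -5]:

Scanning through the array:
Position 1 (value -5): max_ending_here = 0, max_so_far = 5
Position 2 (value 1): max_ending_here = 1, max_so_far = 5
Position 3 (value -9): max_ending_here = -8, max_so_far = 5
Position 4 (value 3): max_ending_here = 3, max_so_far = 5
Position 5 (value 1): max_ending_here = 4, max_so_far = 5
Position 6 (value -13): max_ending_here = -9, max_so_far = 5
Position 7 (value -5): max_ending_here = -5, max_so_far = 5

Maximum subarray: [5]
Maximum sum: 5

The maximum subarray is [5] with sum 5. This subarray runs from index 0 to index 0.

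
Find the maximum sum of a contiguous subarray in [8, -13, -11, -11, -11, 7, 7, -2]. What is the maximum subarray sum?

Using Kadane's algorithm on [8, -13, -11, -11, -11, 7, 7, -2]:

Scanning through the array:
Position 1 (value -13): max_ending_here = -5, max_so_far = 8
Position 2 (value -11): max_ending_here = -11, max_so_far = 8
Position 3 (value -11): max_ending_here = -11, max_so_far = 8
Position 4 (value -11): max_ending_here = -11, max_so_far = 8
Position 5 (value 7): max_ending_here = 7, max_so_far = 8
Position 6 (value 7): max_ending_here = 14, max_so_far = 14
Position 7 (value -2): max_ending_here = 12, max_so_far = 14

Maximum subarray: [7, 7]
Maximum sum: 14

The maximum subarray is [7, 7] with sum 14. This subarray runs from index 5 to index 6.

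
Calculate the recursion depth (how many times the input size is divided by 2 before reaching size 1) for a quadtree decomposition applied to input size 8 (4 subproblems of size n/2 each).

For divide and conquer with division factor 2:

Problem sizes at each level:
Level 0: 8
Level 1: 4
Level 2: 2
Level 3: 1

The root is level 0 and the size-1 base case is level 3 (the tree spans levels 0 through 3, i.e. 4 levels counting the root), so the depth is the number of divisions: log_2(8) = 3

The recursion tree depth is log_2(8) = 3. At each level, the problem size is divided by 2, so it takes 3 divisions to reduce to a base case of size 1. The algorithm makes 4 recursive calls at each level.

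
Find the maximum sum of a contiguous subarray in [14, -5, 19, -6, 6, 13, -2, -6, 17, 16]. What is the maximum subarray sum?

Using Kadane's algorithm on [14, -5, 19, -6, 6, 13, -2, -6, 17, 16]:

Scanning through the array:
Position 1 (value -5): max_ending_here = 9, max_so_far = 14
Position 2 (value 19): max_ending_here = 28, max_so_far = 28
Position 3 (value -6): max_ending_here = 22, max_so_far = 28
Position 4 (value 6): max_ending_here = 28, max_so_far = 28
Position 5 (value 13): max_ending_here = 41, max_so_far = 41
Position 6 (value -2): max_ending_here = 39, max_so_far = 41
Position 7 (value -6): max_ending_here = 33, max_so_far = 41
Position 8 (value 17): max_ending_here = 50, max_so_far = 50
Position 9 (value 16): max_ending_here = 66, max_so_far = 66

Maximum subarray: [14, -5, 19, -6, 6, 13, -2, -6, 17, 16]
Maximum sum: 66

The maximum subarray is [14, -5, 19, -6, 6, 13, -2, -6, 17, 16] with sum 66. This subarray runs from index 0 to index 9.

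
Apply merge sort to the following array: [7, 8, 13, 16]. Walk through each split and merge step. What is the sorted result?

Merge sort trace:

Split: [7, 8, 13, 16] -> [7, 8] and [13, 16]
  Split: [7, 8] -> [7] and [8]
  Merge: [7] + [8] -> [7, 8]
  Split: [13, 16] -> [13] and [16]
  Merge: [13] + [16] -> [13, 16]
Merge: [7, 8] + [13, 16] -> [7, 8, 13, 16]

Final sorted array: [7, 8, 13, 16]

The merge sort proceeds by recursively splitting the array and merging sorted halves.
After all merges, the sorted array is [7, 8, 13, 16].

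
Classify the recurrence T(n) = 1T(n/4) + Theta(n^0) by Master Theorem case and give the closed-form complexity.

Master Theorem for T(n) = 1T(n/4) + O(n^0):

a = 1, b = 4, c = 0
log_b(a) = log_4(1) = 0.0000

Case 2: c = 0 = log_4(1) = 0.0000
T(n) = O(n^0 log n) = O(log n)

For T(n) = 1T(n/4) + O(n^0): log_4(1) = 0.0000. This is Case 2 of the Master Theorem (c = log_b(a), equal work at all levels), giving O(log n).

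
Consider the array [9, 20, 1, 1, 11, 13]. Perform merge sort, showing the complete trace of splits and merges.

Merge sort trace:

Split: [9, 20, 1, 1, 11, 13] -> [9, 20, 1] and [1, 11, 13]
  Split: [9, 20, 1] -> [9] and [20, 1]
    Split: [20, 1] -> [20] and [1]
    Merge: [20] + [1] -> [1, 20]
  Merge: [9] + [1, 20] -> [1, 9, 20]
  Split: [1, 11, 13] -> [1] and [11, 13]
    Split: [11, 13] -> [11] and [13]
    Merge: [11] + [13] -> [11, 13]
  Merge: [1] + [11, 13] -> [1, 11, 13]
Merge: [1, 9, 20] + [1, 11, 13] -> [1, 1, 9, 11, 13, 20]

Final sorted array: [1, 1, 9, 11, 13, 20]

The merge sort proceeds by recursively splitting the array and merging sorted halves.
After all merges, the sorted array is [1, 1, 9, 11, 13, 20].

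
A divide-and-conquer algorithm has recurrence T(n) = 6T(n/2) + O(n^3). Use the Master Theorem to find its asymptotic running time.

Master Theorem for T(n) = 6T(n/2) + O(n^3):

a = 6, b = 2, c = 3
log_b(a) = log_2(6) = 2.5850

Case 3: c = 3 > log_2(6) = 2.5850
T(n) = O(n^3) = O(n^3)

For T(n) = 6T(n/2) + O(n^3): log_2(6) = 2.5850. This is Case 3 of the Master Theorem (c > log_b(a), work dominated by root), giving O(n^3).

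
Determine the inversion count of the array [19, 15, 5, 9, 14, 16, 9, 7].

Finding inversions in [19, 15, 5, 9, 14, 16, 9, 7]:

(0, 1): arr[0]=19 > arr[1]=15
(0, 2): arr[0]=19 > arr[2]=5
(0, 3): arr[0]=19 > arr[3]=9
(0, 4): arr[0]=19 > arr[4]=14
(0, 5): arr[0]=19 > arr[5]=16
(0, 6): arr[0]=19 > arr[6]=9
(0, 7): arr[0]=19 > arr[7]=7
(1, 2): arr[1]=15 > arr[2]=5
(1, 3): arr[1]=15 > arr[3]=9
(1, 4): arr[1]=15 > arr[4]=14
(1, 6): arr[1]=15 > arr[6]=9
(1, 7): arr[1]=15 > arr[7]=7
(3, 7): arr[3]=9 > arr[7]=7
(4, 6): arr[4]=14 > arr[6]=9
(4, 7): arr[4]=14 > arr[7]=7
(5, 6): arr[5]=16 > arr[6]=9
(5, 7): arr[5]=16 > arr[7]=7
(6, 7): arr[6]=9 > arr[7]=7

Total inversions: 18

The array has 18 inversion(s): (0,1), (0,2), (0,3), (0,4), (0,5), (0,6), (0,7), (1,2), (1,3), (1,4), (1,6), (1,7), (3,7), (4,6), (4,7), (5,6), (5,7), (6,7). Each pair (i,j) satisfies i < j and arr[i] > arr[j].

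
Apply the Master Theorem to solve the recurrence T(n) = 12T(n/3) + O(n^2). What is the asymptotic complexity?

Master Theorem for T(n) = 12T(n/3) + O(n^2):

a = 12, b = 3, c = 2
log_b(a) = log_3(12) = 2.2619

Case 1: c = 2 < log_3(12) = 2.2619
T(n) = O(n^(log_3 12))

For T(n) = 12T(n/3) + O(n^2): log_3(12) = 2.2619. This is Case 1 of the Master Theorem (c < log_b(a), work dominated by leaves), giving O(n^(log_3 12)).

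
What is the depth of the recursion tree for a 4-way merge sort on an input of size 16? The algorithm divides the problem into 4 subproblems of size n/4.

For divide and conquer with division factor 4:

Problem sizes at each level:
Level 0: 16
Level 1: 4
Level 2: 1

The root is level 0 and the size-1 base case is level 2 (the tree spans levels 0 through 2, i.e. 3 levels counting the root), so the depth is the number of divisions: log_4(16) = 2

The recursion tree depth is log_4(16) = 2. At each level, the problem size is divided by 4, so it takes 2 divisions to reduce to a base case of size 1. The algorithm makes 4 recursive calls at each level.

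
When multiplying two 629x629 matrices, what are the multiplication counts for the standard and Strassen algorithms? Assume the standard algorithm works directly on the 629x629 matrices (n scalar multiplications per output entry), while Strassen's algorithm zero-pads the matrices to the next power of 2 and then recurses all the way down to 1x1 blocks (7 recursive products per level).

Matrix multiplication for 629x629 matrices:

Strassen's algorithm requires power-of-2 dimensions. Pad 629x629 to 1024x1024 (next power of 2).

Standard algorithm: 629^3 = 248858189 multiplications
Strassen's algorithm: 7^(log2(1024)) = 7^10 = 282475249 multiplications
Difference: 248858189 - 282475249 = -33617060 (Strassen uses MORE here due to padding overhead — for small or just-over-power-of-2 n, padding can outweigh the per-level savings)

Standard: 248858189 multiplications (629^3). Strassen: 282475249 multiplications (7^10, after padding to 1024x1024). Strassen reduces 8 recursive multiplications to 7 at each level.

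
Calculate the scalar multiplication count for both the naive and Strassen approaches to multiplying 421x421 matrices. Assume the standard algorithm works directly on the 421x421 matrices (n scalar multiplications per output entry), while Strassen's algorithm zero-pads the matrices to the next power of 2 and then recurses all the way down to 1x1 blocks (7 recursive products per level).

Matrix multiplication for 421x421 matrices:

Strassen's algorithm requires power-of-2 dimensions. Pad 421x421 to 512x512 (next power of 2).

Standard algorithm: 421^3 = 74618461 multiplications
Strassen's algorithm: 7^(log2(512)) = 7^9 = 40353607 multiplications
Savings: 74618461 - 40353607 = 34264854 multiplications

Standard: 74618461 multiplications (421^3). Strassen: 40353607 multiplications (7^9, after padding to 512x512). Strassen reduces 8 recursive multiplications to 7 at each level.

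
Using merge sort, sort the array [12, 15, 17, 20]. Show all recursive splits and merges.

Merge sort trace:

Split: [12, 15, 17, 20] -> [12, 15] and [17, 20]
  Split: [12, 15] -> [12] and [15]
  Merge: [12] + [15] -> [12, 15]
  Split: [17, 20] -> [17] and [20]
  Merge: [17] + [20] -> [17, 20]
Merge: [12, 15] + [17, 20] -> [12, 15, 17, 20]

Final sorted array: [12, 15, 17, 20]

The merge sort proceeds by recursively splitting the array and merging sorted halves.
After all merges, the sorted array is [12, 15, 17, 20].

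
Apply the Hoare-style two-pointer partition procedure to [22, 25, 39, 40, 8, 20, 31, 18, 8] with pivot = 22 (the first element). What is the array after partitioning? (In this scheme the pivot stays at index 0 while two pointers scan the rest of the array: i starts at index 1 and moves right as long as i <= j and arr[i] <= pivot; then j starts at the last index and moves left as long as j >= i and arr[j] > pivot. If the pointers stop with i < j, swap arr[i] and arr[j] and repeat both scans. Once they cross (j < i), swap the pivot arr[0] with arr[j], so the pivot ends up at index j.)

Hoare-style two-pointer partition with pivot = 22:

Initial array: [22, 25, 39, 40, 8, 20, 31, 18, 8]

Pointers start at i = 1, j = 8.
i stops at index 1 (arr[1]=25 > 22), j stops at index 8 (arr[8]=8 <= 22): swap arr[1] and arr[8], array becomes [22, 8, 39, 40, 8, 20, 31, 18, 25]
i stops at index 2 (arr[2]=39 > 22), j stops at index 7 (arr[7]=18 <= 22): swap arr[2] and arr[7], array becomes [22, 8, 18, 40, 8, 20, 31, 39, 25]
i stops at index 3 (arr[3]=40 > 22), j stops at index 5 (arr[5]=20 <= 22): swap arr[3] and arr[5], array becomes [22, 8, 18, 20, 8, 40, 31, 39, 25]
i ends at 5, j ends at 4: the pointers have crossed (j < i), so scanning stops.

Swap pivot arr[0] with arr[4] to place pivot at position 4: [8, 8, 18, 20, 22, 40, 31, 39, 25]
Pivot position: 4

After partitioning with pivot 22, the array becomes [8, 8, 18, 20, 22, 40, 31, 39, 25]. The pivot is placed at index 4. All elements to the left of the pivot are <= 22, and all elements to the right are > 22.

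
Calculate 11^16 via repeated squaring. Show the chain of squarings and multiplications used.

Computing 11^16 by squaring (build up from 11^1; each line after the first costs one multiplication):

11^1 = 11
11^2 = (11^1)^2 = 11^2 = 121
11^4 = (11^2)^2 = 121^2 = 14641
11^8 = (11^4)^2 = 14641^2 = 214358881
11^16 = (11^8)^2 = 214358881^2 = 45949729863572161

Result: 45949729863572161
Multiplications needed: 4 (4 lines after 11^1)

11^16 = 45949729863572161. Using exponentiation by squaring, this requires 4 multiplications. The key idea: if the exponent is even, square the half-power; if odd, multiply by the base once.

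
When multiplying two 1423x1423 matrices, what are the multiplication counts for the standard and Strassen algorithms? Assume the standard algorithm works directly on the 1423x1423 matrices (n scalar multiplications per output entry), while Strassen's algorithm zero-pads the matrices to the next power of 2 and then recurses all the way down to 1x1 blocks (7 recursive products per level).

Matrix multiplication for 1423x1423 matrices:

Strassen's algorithm requires power-of-2 dimensions. Pad 1423x1423 to 2048x2048 (next power of 2).

Standard algorithm: 1423^3 = 2881473967 multiplications
Strassen's algorithm: 7^(log2(2048)) = 7^11 = 1977326743 multiplications
Savings: 2881473967 - 1977326743 = 904147224 multiplications

Standard: 2881473967 multiplications (1423^3). Strassen: 1977326743 multiplications (7^11, after padding to 2048x2048). Strassen reduces 8 recursive multiplications to 7 at each level.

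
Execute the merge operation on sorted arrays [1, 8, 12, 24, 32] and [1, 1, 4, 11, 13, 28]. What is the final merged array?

Merging process:

Compare 1 vs 1: take 1 from left. Merged: [1]
Compare 8 vs 1: take 1 from right. Merged: [1, 1]
Compare 8 vs 1: take 1 from right. Merged: [1, 1, 1]
Compare 8 vs 4: take 4 from right. Merged: [1, 1, 1, 4]
Compare 8 vs 11: take 8 from left. Merged: [1, 1, 1, 4, 8]
Compare 12 vs 11: take 11 from right. Merged: [1, 1, 1, 4, 8, 11]
Compare 12 vs 13: take 12 from left. Merged: [1, 1, 1, 4, 8, 11, 12]
Compare 24 vs 13: take 13 from right. Merged: [1, 1, 1, 4, 8, 11, 12, 13]
Compare 24 vs 28: take 24 from left. Merged: [1, 1, 1, 4, 8, 11, 12, 13, 24]
Compare 32 vs 28: take 28 from right. Merged: [1, 1, 1, 4, 8, 11, 12, 13, 24, 28]
Append remaining from left: [32]. Merged: [1, 1, 1, 4, 8, 11, 12, 13, 24, 28, 32]

Final merged array: [1, 1, 1, 4, 8, 11, 12, 13, 24, 28, 32]
Total comparisons: 10

The merged array is [1, 1, 1, 4, 8, 11, 12, 13, 24, 28, 32], requiring 10 comparisons. The merge step runs in O(n) time where n is the total number of elements.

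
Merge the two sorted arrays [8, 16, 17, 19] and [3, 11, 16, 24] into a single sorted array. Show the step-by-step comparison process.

Merging process:

Compare 8 vs 3: take 3 from right. Merged: [3]
Compare 8 vs 11: take 8 from left. Merged: [3, 8]
Compare 16 vs 11: take 11 from right. Merged: [3, 8, 11]
Compare 16 vs 16: take 16 from left. Merged: [3, 8, 11, 16]
Compare 17 vs 16: take 16 from right. Merged: [3, 8, 11, 16, 16]
Compare 17 vs 24: take 17 from left. Merged: [3, 8, 11, 16, 16, 17]
Compare 19 vs 24: take 19 from left. Merged: [3, 8, 11, 16, 16, 17, 19]
Append remaining from right: [24]. Merged: [3, 8, 11, 16, 16, 17, 19, 24]

Final merged array: [3, 8, 11, 16, 16, 17, 19, 24]
Total comparisons: 7

The merged array is [3, 8, 11, 16, 16, 17, 19, 24], requiring 7 comparisons. The merge step runs in O(n) time where n is the total number of elements.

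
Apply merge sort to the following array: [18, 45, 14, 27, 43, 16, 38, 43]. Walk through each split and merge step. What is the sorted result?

Merge sort trace:

Split: [18, 45, 14, 27, 43, 16, 38, 43] -> [18, 45, 14, 27] and [43, 16, 38, 43]
  Split: [18, 45, 14, 27] -> [18, 45] and [14, 27]
    Split: [18, 45] -> [18] and [45]
    Merge: [18] + [45] -> [18, 45]
    Split: [14, 27] -> [14] and [27]
    Merge: [14] + [27] -> [14, 27]
  Merge: [18, 45] + [14, 27] -> [14, 18, 27, 45]
  Split: [43, 16, 38, 43] -> [43, 16] and [38, 43]
    Split: [43, 16] -> [43] and [16]
    Merge: [43] + [16] -> [16, 43]
    Split: [38, 43] -> [38] and [43]
    Merge: [38] + [43] -> [38, 43]
  Merge: [16, 43] + [38, 43] -> [16, 38, 43, 43]
Merge: [14, 18, 27, 45] + [16, 38, 43, 43] -> [14, 16, 18, 27, 38, 43, 43, 45]

Final sorted array: [14, 16, 18, 27, 38, 43, 43, 45]

The merge sort proceeds by recursively splitting the array and merging sorted halves.
After all merges, the sorted array is [14, 16, 18, 27, 38, 43, 43, 45].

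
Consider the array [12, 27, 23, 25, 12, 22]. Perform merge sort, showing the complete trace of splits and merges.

Merge sort trace:

Split: [12, 27, 23, 25, 12, 22] -> [12, 27, 23] and [25, 12, 22]
  Split: [12, 27, 23] -> [12] and [27, 23]
    Split: [27, 23] -> [27] and [23]
    Merge: [27] + [23] -> [23, 27]
  Merge: [12] + [23, 27] -> [12, 23, 27]
  Split: [25, 12, 22] -> [25] and [12, 22]
    Split: [12, 22] -> [12] and [22]
    Merge: [12] + [22] -> [12, 22]
  Merge: [25] + [12, 22] -> [12, 22, 25]
Merge: [12, 23, 27] + [12, 22, 25] -> [12, 12, 22, 23, 25, 27]

Final sorted array: [12, 12, 22, 23, 25, 27]

The merge sort proceeds by recursively splitting the array and merging sorted halves.
After all merges, the sorted array is [12, 12, 22, 23, 25, 27].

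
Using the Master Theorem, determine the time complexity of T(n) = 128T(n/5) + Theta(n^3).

Master Theorem for T(n) = 128T(n/5) + O(n^3):

a = 128, b = 5, c = 3
log_b(a) = log_5(128) = 3.0147

Case 1: c = 3 < log_5(128) = 3.0147
T(n) = O(n^(log_5 128))

For T(n) = 128T(n/5) + O(n^3): log_5(128) = 3.0147. This is Case 1 of the Master Theorem (c < log_b(a), work dominated by leaves), giving O(n^(log_5 128)).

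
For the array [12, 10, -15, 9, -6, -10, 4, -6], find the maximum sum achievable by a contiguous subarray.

Using Kadane's algorithm on [12, 10, -15, 9, -6, -10, 4, -6]:

Scanning through the array:
Position 1 (value 10): max_ending_here = 22, max_so_far = 22
Position 2 (value -15): max_ending_here = 7, max_so_far = 22
Position 3 (value 9): max_ending_here = 16, max_so_far = 22
Position 4 (value -6): max_ending_here = 10, max_so_far = 22
Position 5 (value -10): max_ending_here = 0, max_so_far = 22
Position 6 (value 4): max_ending_here = 4, max_so_far = 22
Position 7 (value -6): max_ending_here = -2, max_so_far = 22

Maximum subarray: [12, 10]
Maximum sum: 22

The maximum subarray is [12, 10] with sum 22. This subarray runs from index 0 to index 1.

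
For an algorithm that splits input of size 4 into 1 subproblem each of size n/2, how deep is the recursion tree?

For divide and conquer with division factor 2:

Problem sizes at each level:
Level 0: 4
Level 1: 2
Level 2: 1

The root is level 0 and the size-1 base case is level 2 (the tree spans levels 0 through 2, i.e. 3 levels counting the root), so the depth is the number of divisions: log_2(4) = 2

The recursion tree depth is log_2(4) = 2. At each level, the problem size is divided by 2, so it takes 2 divisions to reduce to a base case of size 1. The algorithm makes 1 recursive call at each level.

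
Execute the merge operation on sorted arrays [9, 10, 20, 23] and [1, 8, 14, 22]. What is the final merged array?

Merging process:

Compare 9 vs 1: take 1 from right. Merged: [1]
Compare 9 vs 8: take 8 from right. Merged: [1, 8]
Compare 9 vs 14: take 9 from left. Merged: [1, 8, 9]
Compare 10 vs 14: take 10 from left. Merged: [1, 8, 9, 10]
Compare 20 vs 14: take 14 from right. Merged: [1, 8, 9, 10, 14]
Compare 20 vs 22: take 20 from left. Merged: [1, 8, 9, 10, 14, 20]
Compare 23 vs 22: take 22 from right. Merged: [1, 8, 9, 10, 14, 20, 22]
Append remaining from left: [23]. Merged: [1, 8, 9, 10, 14, 20, 22, 23]

Final merged array: [1, 8, 9, 10, 14, 20, 22, 23]
Total comparisons: 7

The merged array is [1, 8, 9, 10, 14, 20, 22, 23], requiring 7 comparisons. The merge step runs in O(n) time where n is the total number of elements.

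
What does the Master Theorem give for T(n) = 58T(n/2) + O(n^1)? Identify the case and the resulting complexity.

Master Theorem for T(n) = 58T(n/2) + O(n^1):

a = 58, b = 2, c = 1
log_b(a) = log_2(58) = 5.8580

Case 1: c = 1 < log_2(58) = 5.8580
T(n) = O(n^(log_2 58))

For T(n) = 58T(n/2) + O(n^1): log_2(58) = 5.8580. This is Case 1 of the Master Theorem (c < log_b(a), work dominated by leaves), giving O(n^(log_2 58)).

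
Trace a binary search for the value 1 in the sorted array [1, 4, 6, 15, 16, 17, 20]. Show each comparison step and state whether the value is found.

Binary search for 1 in [1, 4, 6, 15, 16, 17, 20]:

lo=0, hi=6, mid=3, arr[mid]=15 -> 15 > 1, search left half
lo=0, hi=2, mid=1, arr[mid]=4 -> 4 > 1, search left half
lo=0, hi=0, mid=0, arr[mid]=1 -> Found target at index 0!

Binary search finds 1 at index 0 after 3 comparisons. The search repeatedly halves the search space by comparing with the middle element.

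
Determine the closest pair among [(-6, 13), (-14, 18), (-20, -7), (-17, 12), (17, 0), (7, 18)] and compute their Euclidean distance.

Computing all pairwise distances among 6 points:

d((-6, 13), (-14, 18)) = 9.434
d((-6, 13), (-20, -7)) = 24.4131
d((-6, 13), (-17, 12)) = 11.0454
d((-6, 13), (17, 0)) = 26.4197
d((-6, 13), (7, 18)) = 13.9284
d((-14, 18), (-20, -7)) = 25.7099
d((-14, 18), (-17, 12)) = 6.7082 <-- minimum
d((-14, 18), (17, 0)) = 35.8469
d((-14, 18), (7, 18)) = 21.0
d((-20, -7), (-17, 12)) = 19.2354
d((-20, -7), (17, 0)) = 37.6563
d((-20, -7), (7, 18)) = 36.7967
d((-17, 12), (17, 0)) = 36.0555
d((-17, 12), (7, 18)) = 24.7386
d((17, 0), (7, 18)) = 20.5913

Closest pair: (-14, 18) and (-17, 12) with distance 6.7082

The closest pair is (-14, 18) and (-17, 12) with Euclidean distance 6.7082. For 6 points, brute-force pairwise comparison is shown above. For large n, the divide-and-conquer algorithm (sort by x, recurse on halves, check the dividing strip) achieves O(n log n).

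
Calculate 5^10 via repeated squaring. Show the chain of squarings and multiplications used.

Computing 5^10 by squaring (build up from 5^1; each line after the first costs one multiplication):

5^1 = 5
5^2 = (5^1)^2 = 5^2 = 25
5^4 = (5^2)^2 = 25^2 = 625
5^5 = 5 * 5^4 = 5 * 625 = 3125
5^10 = (5^5)^2 = 3125^2 = 9765625

Result: 9765625
Multiplications needed: 4 (4 lines after 5^1)

5^10 = 9765625. Using exponentiation by squaring, this requires 4 multiplications. The key idea: if the exponent is even, square the half-power; if odd, multiply by the base once.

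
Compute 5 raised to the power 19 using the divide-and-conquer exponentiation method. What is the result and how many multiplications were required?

Computing 5^19 by squaring (build up from 5^1; each line after the first costs one multiplication):

5^1 = 5
5^2 = (5^1)^2 = 5^2 = 25
5^4 = (5^2)^2 = 25^2 = 625
5^8 = (5^4)^2 = 625^2 = 390625
5^9 = 5 * 5^8 = 5 * 390625 = 1953125
5^18 = (5^9)^2 = 1953125^2 = 3814697265625
5^19 = 5 * 5^18 = 5 * 3814697265625 = 19073486328125

Result: 19073486328125
Multiplications needed: 6 (6 lines after 5^1)

5^19 = 19073486328125. Using exponentiation by squaring, this requires 6 multiplications. The key idea: if the exponent is even, square the half-power; if odd, multiply by the base once.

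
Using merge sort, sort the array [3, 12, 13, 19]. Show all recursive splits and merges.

Merge sort trace:

Split: [3, 12, 13, 19] -> [3, 12] and [13, 19]
  Split: [3, 12] -> [3] and [12]
  Merge: [3] + [12] -> [3, 12]
  Split: [13, 19] -> [13] and [19]
  Merge: [13] + [19] -> [13, 19]
Merge: [3, 12] + [13, 19] -> [3, 12, 13, 19]

Final sorted array: [3, 12, 13, 19]

The merge sort proceeds by recursively splitting the array and merging sorted halves.
After all merges, the sorted array is [3, 12, 13, 19].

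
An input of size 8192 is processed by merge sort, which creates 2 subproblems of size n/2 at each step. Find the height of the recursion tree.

For divide and conquer with division factor 2:

Problem sizes at each level:
Level 0: 8192
Level 1: 4096
Level 2: 2048
Level 3: 1024
Level 4: 512
Level 5: 256
Level 6: 128
Level 7: 64
Level 8: 32
Level 9: 16
Level 10: 8
Level 11: 4
Level 12: 2
Level 13: 1

The root is level 0 and the size-1 base case is level 13 (the tree spans levels 0 through 13, i.e. 14 levels counting the root), so the depth is the number of divisions: log_2(8192) = 13

The recursion tree depth is log_2(8192) = 13. At each level, the problem size is divided by 2, so it takes 13 divisions to reduce to a base case of size 1. The algorithm makes 2 recursive calls at each level.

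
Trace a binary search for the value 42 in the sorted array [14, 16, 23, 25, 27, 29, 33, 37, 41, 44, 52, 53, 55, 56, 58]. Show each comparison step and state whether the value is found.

Binary search for 42 in [14, 16, 23, 25, 27, 29, 33, 37, 41, 44, 52, 53, 55, 56, 58]:

lo=0, hi=14, mid=7, arr[mid]=37 -> 37 < 42, search right half
lo=8, hi=14, mid=11, arr[mid]=53 -> 53 > 42, search left half
lo=8, hi=10, mid=9, arr[mid]=44 -> 44 > 42, search left half
lo=8, hi=8, mid=8, arr[mid]=41 -> 41 < 42, search right half
lo=9 > hi=8, target 42 not found

Binary search determines that 42 is not in the array after 4 comparisons. The search space was exhausted without finding the target.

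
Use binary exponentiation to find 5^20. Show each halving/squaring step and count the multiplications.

Computing 5^20 by squaring (build up from 5^1; each line after the first costs one multiplication):

5^1 = 5
5^2 = (5^1)^2 = 5^2 = 25
5^4 = (5^2)^2 = 25^2 = 625
5^5 = 5 * 5^4 = 5 * 625 = 3125
5^10 = (5^5)^2 = 3125^2 = 9765625
5^20 = (5^10)^2 = 9765625^2 = 95367431640625

Result: 95367431640625
Multiplications needed: 5 (5 lines after 5^1)

5^20 = 95367431640625. Using exponentiation by squaring, this requires 5 multiplications. The key idea: if the exponent is even, square the half-power; if odd, multiply by the base once.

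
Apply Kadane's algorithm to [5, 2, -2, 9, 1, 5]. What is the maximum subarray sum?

Using Kadane's algorithm on [5, 2, -2, 9, 1, 5]:

Scanning through the array:
Position 1 (value 2): max_ending_here = 7, max_so_far = 7
Position 2 (value -2): max_ending_here = 5, max_so_far = 7
Position 3 (value 9): max_ending_here = 14, max_so_far = 14
Position 4 (value 1): max_ending_here = 15, max_so_far = 15
Position 5 (value 5): max_ending_here = 20, max_so_far = 20

Maximum subarray: [5, 2, -2, 9, 1, 5]
Maximum sum: 20

The maximum subarray is [5, 2, -2, 9, 1, 5] with sum 20. This subarray runs from index 0 to index 5.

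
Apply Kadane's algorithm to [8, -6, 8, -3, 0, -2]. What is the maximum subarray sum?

Using Kadane's algorithm on [8, -6, 8, -3, 0, -2]:

Scanning through the array:
Position 1 (value -6): max_ending_here = 2, max_so_far = 8
Position 2 (value 8): max_ending_here = 10, max_so_far = 10
Position 3 (value -3): max_ending_here = 7, max_so_far = 10
Position 4 (value 0): max_ending_here = 7, max_so_far = 10
Position 5 (value -2): max_ending_here = 5, max_so_far = 10

Maximum subarray: [8, -6, 8]
Maximum sum: 10

The maximum subarray is [8, -6, 8] with sum 10. This subarray runs from index 0 to index 2.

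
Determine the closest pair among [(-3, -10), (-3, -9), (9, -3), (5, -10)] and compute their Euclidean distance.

Computing all pairwise distances among 4 points:

d((-3, -10), (-3, -9)) = 1.0 <-- minimum
d((-3, -10), (9, -3)) = 13.8924
d((-3, -10), (5, -10)) = 8.0
d((-3, -9), (9, -3)) = 13.4164
d((-3, -9), (5, -10)) = 8.0623
d((9, -3), (5, -10)) = 8.0623

Closest pair: (-3, -10) and (-3, -9) with distance 1.0

The closest pair is (-3, -10) and (-3, -9) with Euclidean distance 1.0. For 4 points, brute-force pairwise comparison is shown above. For large n, the divide-and-conquer algorithm (sort by x, recurse on halves, check the dividing strip) achieves O(n log n).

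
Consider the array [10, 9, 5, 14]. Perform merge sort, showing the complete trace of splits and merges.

Merge sort trace:

Split: [10, 9, 5, 14] -> [10, 9] and [5, 14]
  Split: [10, 9] -> [10] and [9]
  Merge: [10] + [9] -> [9, 10]
  Split: [5, 14] -> [5] and [14]
  Merge: [5] + [14] -> [5, 14]
Merge: [9, 10] + [5, 14] -> [5, 9, 10, 14]

Final sorted array: [5, 9, 10, 14]

The merge sort proceeds by recursively splitting the array and merging sorted halves.
After all merges, the sorted array is [5, 9, 10, 14].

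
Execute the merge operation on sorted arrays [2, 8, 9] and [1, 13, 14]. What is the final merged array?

Merging process:

Compare 2 vs 1: take 1 from right. Merged: [1]
Compare 2 vs 13: take 2 from left. Merged: [1, 2]
Compare 8 vs 13: take 8 from left. Merged: [1, 2, 8]
Compare 9 vs 13: take 9 from left. Merged: [1, 2, 8, 9]
Append remaining from right: [13, 14]. Merged: [1, 2, 8, 9, 13, 14]

Final merged array: [1, 2, 8, 9, 13, 14]
Total comparisons: 4

The merged array is [1, 2, 8, 9, 13, 14], requiring 4 comparisons. The merge step runs in O(n) time where n is the total number of elements.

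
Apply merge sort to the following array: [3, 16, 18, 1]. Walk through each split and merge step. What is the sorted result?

Merge sort trace:

Split: [3, 16, 18, 1] -> [3, 16] and [18, 1]
  Split: [3, 16] -> [3] and [16]
  Merge: [3] + [16] -> [3, 16]
  Split: [18, 1] -> [18] and [1]
  Merge: [18] + [1] -> [1, 18]
Merge: [3, 16] + [1, 18] -> [1, 3, 16, 18]

Final sorted array: [1, 3, 16, 18]

The merge sort proceeds by recursively splitting the array and merging sorted halves.
After all merges, the sorted array is [1, 3, 16, 18].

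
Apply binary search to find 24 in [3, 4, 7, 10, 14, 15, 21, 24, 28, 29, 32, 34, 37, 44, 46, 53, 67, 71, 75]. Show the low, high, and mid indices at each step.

Binary search for 24 in [3, 4, 7, 10, 14, 15, 21, 24, 28, 29, 32, 34, 37, 44, 46, 53, 67, 71, 75]:

lo=0, hi=18, mid=9, arr[mid]=29 -> 29 > 24, search left half
lo=0, hi=8, mid=4, arr[mid]=14 -> 14 < 24, search right half
lo=5, hi=8, mid=6, arr[mid]=21 -> 21 < 24, search right half
lo=7, hi=8, mid=7, arr[mid]=24 -> Found target at index 7!

Binary search finds 24 at index 7 after 4 comparisons. The search repeatedly halves the search space by comparing with the middle element.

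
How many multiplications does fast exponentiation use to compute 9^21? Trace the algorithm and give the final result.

Computing 9^21 by squaring (build up from 9^1; each line after the first costs one multiplication):

9^1 = 9
9^2 = (9^1)^2 = 9^2 = 81
9^4 = (9^2)^2 = 81^2 = 6561
9^5 = 9 * 9^4 = 9 * 6561 = 59049
9^10 = (9^5)^2 = 59049^2 = 3486784401
9^20 = (9^10)^2 = 3486784401^2 = 12157665459056928801
9^21 = 9 * 9^20 = 9 * 12157665459056928801 = 109418989131512359209

Result: 109418989131512359209
Multiplications needed: 6 (6 lines after 9^1)

9^21 = 109418989131512359209. Using exponentiation by squaring, this requires 6 multiplications. The key idea: if the exponent is even, square the half-power; if odd, multiply by the base once.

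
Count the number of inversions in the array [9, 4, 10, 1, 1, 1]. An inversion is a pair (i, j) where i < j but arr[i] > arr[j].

Finding inversions in [9, 4, 10, 1, 1, 1]:

(0, 1): arr[0]=9 > arr[1]=4
(0, 3): arr[0]=9 > arr[3]=1
(0, 4): arr[0]=9 > arr[4]=1
(0, 5): arr[0]=9 > arr[5]=1
(1, 3): arr[1]=4 > arr[3]=1
(1, 4): arr[1]=4 > arr[4]=1
(1, 5): arr[1]=4 > arr[5]=1
(2, 3): arr[2]=10 > arr[3]=1
(2, 4): arr[2]=10 > arr[4]=1
(2, 5): arr[2]=10 > arr[5]=1

Total inversions: 10

The array has 10 inversion(s): (0,1), (0,3), (0,4), (0,5), (1,3), (1,4), (1,5), (2,3), (2,4), (2,5). Each pair (i,j) satisfies i < j and arr[i] > arr[j].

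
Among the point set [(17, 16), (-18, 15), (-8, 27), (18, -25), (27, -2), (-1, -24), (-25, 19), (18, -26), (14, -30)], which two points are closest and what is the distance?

Computing all pairwise distances among 9 points:

d((17, 16), (-18, 15)) = 35.0143
d((17, 16), (-8, 27)) = 27.313
d((17, 16), (18, -25)) = 41.0122
d((17, 16), (27, -2)) = 20.5913
d((17, 16), (-1, -24)) = 43.8634
d((17, 16), (-25, 19)) = 42.107
d((17, 16), (18, -26)) = 42.0119
d((17, 16), (14, -30)) = 46.0977
d((-18, 15), (-8, 27)) = 15.6205
d((-18, 15), (18, -25)) = 53.8145
d((-18, 15), (27, -2)) = 48.1041
d((-18, 15), (-1, -24)) = 42.5441
d((-18, 15), (-25, 19)) = 8.0623
d((-18, 15), (18, -26)) = 54.5619
d((-18, 15), (14, -30)) = 55.2178
d((-8, 27), (18, -25)) = 58.1378
d((-8, 27), (27, -2)) = 45.4533
d((-8, 27), (-1, -24)) = 51.4782
d((-8, 27), (-25, 19)) = 18.7883
d((-8, 27), (18, -26)) = 59.0339
d((-8, 27), (14, -30)) = 61.0983
d((18, -25), (27, -2)) = 24.6982
d((18, -25), (-1, -24)) = 19.0263
d((18, -25), (-25, 19)) = 61.5224
d((18, -25), (18, -26)) = 1.0 <-- minimum
d((18, -25), (14, -30)) = 6.4031
d((27, -2), (-1, -24)) = 35.609
d((27, -2), (-25, 19)) = 56.0803
d((27, -2), (18, -26)) = 25.632
d((27, -2), (14, -30)) = 30.8707
d((-1, -24), (-25, 19)) = 49.2443
d((-1, -24), (18, -26)) = 19.105
d((-1, -24), (14, -30)) = 16.1555
d((-25, 19), (18, -26)) = 62.2415
d((-25, 19), (14, -30)) = 62.6259
d((18, -26), (14, -30)) = 5.6569

Closest pair: (18, -25) and (18, -26) with distance 1.0

The closest pair is (18, -25) and (18, -26) with Euclidean distance 1.0. For 9 points, brute-force pairwise comparison is shown above. For large n, the divide-and-conquer algorithm (sort by x, recurse on halves, check the dividing strip) achieves O(n log n).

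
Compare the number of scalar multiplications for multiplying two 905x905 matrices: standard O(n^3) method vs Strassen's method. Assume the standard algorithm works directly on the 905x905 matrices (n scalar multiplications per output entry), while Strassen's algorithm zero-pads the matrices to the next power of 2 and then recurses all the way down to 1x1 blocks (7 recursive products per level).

Matrix multiplication for 905x905 matrices:

Strassen's algorithm requires power-of-2 dimensions. Pad 905x905 to 1024x1024 (next power of 2).

Standard algorithm: 905^3 = 741217625 multiplications
Strassen's algorithm: 7^(log2(1024)) = 7^10 = 282475249 multiplications
Savings: 741217625 - 282475249 = 458742376 multiplications

Standard: 741217625 multiplications (905^3). Strassen: 282475249 multiplications (7^10, after padding to 1024x1024). Strassen reduces 8 recursive multiplications to 7 at each level.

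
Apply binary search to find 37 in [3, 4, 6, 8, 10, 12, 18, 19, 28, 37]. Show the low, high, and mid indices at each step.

Binary search for 37 in [3, 4, 6, 8, 10, 12, 18, 19, 28, 37]:

lo=0, hi=9, mid=4, arr[mid]=10 -> 10 < 37, search right half
lo=5, hi=9, mid=7, arr[mid]=19 -> 19 < 37, search right half
lo=8, hi=9, mid=8, arr[mid]=28 -> 28 < 37, search right half
lo=9, hi=9, mid=9, arr[mid]=37 -> Found target at index 9!

Binary search finds 37 at index 9 after 4 comparisons. The search repeatedly halves the search space by comparing with the middle element.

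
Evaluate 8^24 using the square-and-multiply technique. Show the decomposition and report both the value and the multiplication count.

Computing 8^24 by squaring (build up from 8^1; each line after the first costs one multiplication):

8^1 = 8
8^2 = (8^1)^2 = 8^2 = 64
8^3 = 8 * 8^2 = 8 * 64 = 512
8^6 = (8^3)^2 = 512^2 = 262144
8^12 = (8^6)^2 = 262144^2 = 68719476736
8^24 = (8^12)^2 = 68719476736^2 = 4722366482869645213696

Result: 4722366482869645213696
Multiplications needed: 5 (5 lines after 8^1)

8^24 = 4722366482869645213696. Using exponentiation by squaring, this requires 5 multiplications. The key idea: if the exponent is even, square the half-power; if odd, multiply by the base once.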